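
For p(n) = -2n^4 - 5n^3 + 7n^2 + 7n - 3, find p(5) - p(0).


p(5) = -1668
p(0) = -3
p(5) - p(0) = -1668 + 3 = -1665


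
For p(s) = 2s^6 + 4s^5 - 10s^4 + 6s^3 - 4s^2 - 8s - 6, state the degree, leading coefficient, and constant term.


Highest power of s is 6, with coefficient 2. Constant term is -6.
Degree = 6, leading coefficient = 2, constant term = -6


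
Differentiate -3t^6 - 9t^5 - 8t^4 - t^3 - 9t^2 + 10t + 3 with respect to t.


Apply the power rule term by term:
  d/dt(-3t^6) = -18t^5
  d/dt(-9t^5) = -45t^4
  d/dt(-8t^4) = -32t^3
  d/dt(-t^3) = -3t^2
  d/dt(-9t^2) = -18t
  d/dt(10t) = 10
  d/dt(3) = 0
p'(t) = -18t^5 - 45t^4 - 32t^3 - 3t^2 - 18t + 10


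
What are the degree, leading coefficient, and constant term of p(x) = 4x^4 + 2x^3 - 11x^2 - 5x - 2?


Highest power of x is 4, with coefficient 4. Constant term is -2.
Degree = 4, leading coefficient = 4, constant term = -2


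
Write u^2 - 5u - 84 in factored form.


Roots satisfy r1 + r2 = -b/a = 5 and r1*r2 = c/a = -84.
So r1 = 12, r2 = -7.
u^2 - 5u - 84 = (u - r1)(u - r2) = (u - 12)(u + 7)


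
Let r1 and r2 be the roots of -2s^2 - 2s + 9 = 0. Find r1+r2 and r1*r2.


For as^2+bs+c=0: sum = -b/a, product = c/a.
a=-2, b=-2, c=9
Sum = -(-2)/-2 = -1
Product = (9)/-2 = -9/2


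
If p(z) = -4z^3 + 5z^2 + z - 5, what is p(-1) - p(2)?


p(-1) = 3
p(2) = -15
p(-1) - p(2) = 3 + 15 = 18


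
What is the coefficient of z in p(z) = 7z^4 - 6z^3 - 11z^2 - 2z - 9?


Read off the coefficient of z: -2


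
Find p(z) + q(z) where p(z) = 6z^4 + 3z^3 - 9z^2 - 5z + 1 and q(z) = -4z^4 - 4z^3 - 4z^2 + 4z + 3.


Align terms by degree and add:
  6z^4 + 3z^3 - 9z^2 - 5z + 1
  -4z^4 - 4z^3 - 4z^2 + 4z + 3
= 2z^4 - z^3 - 13z^2 - z + 4


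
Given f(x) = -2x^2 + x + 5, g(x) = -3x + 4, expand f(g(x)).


Substitute g(x) into f:
f(g(x)) = -2*(-3x + 4)^2 + 1*(-3x + 4) + 5
(-3x + 4)^2 = 9x^2 - 24x + 16
Expand and combine: -18x^2 + 45x - 23


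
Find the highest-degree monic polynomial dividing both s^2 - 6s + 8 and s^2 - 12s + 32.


Factor each:
  s^2 - 6s + 8 = (s - 4)(s - 2)
  s^2 - 12s + 32 = (s - 4)(s - 8)
Common monic factor: s - 4


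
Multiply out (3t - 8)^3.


Expand (3t - 8)^3 by repeated multiplication:
  (3t - 8)^2 = 9t^2 - 48t + 64
= 27t^3 - 216t^2 + 576t - 512


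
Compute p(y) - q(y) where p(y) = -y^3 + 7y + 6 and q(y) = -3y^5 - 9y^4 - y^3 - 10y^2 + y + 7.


Distribute the minus sign:
  (-y^3 + 7y + 6)
- (-3y^5 - 9y^4 - y^3 - 10y^2 + y + 7)
Negate second polynomial: 3y^5 + 9y^4 + y^3 + 10y^2 - y - 7
Add: 3y^5 + 9y^4 + 10y^2 + 6y - 1


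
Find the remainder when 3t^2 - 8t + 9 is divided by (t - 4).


By the Remainder Theorem, the remainder equals p(4):
  3*(4)^2 = 48
  -8*(4)^1 = -32
  constant: 9
Sum: 48 - 32 + 9 = 25


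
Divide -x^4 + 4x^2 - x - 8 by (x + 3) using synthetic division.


Synthetic division with c = -3. Coefficients: -1, 0, 4, -1, -8
Bring down -1.
  -1 * -3 = 3; 3 + 0 = 3
  3 * -3 = -9; -9 + 4 = -5
  -5 * -3 = 15; 15 - 1 = 14
  14 * -3 = -42; -42 - 8 = -50
Quotient: -x^3 + 3x^2 - 5x + 14, Remainder: -50


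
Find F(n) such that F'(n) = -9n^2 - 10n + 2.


Reverse power rule on each term:
  ∫ -9n^2 dn = -3n^3
  ∫ -10n dn = -5n^2
  ∫ 2 dn = 2n
F(n) = -3n^3 - 5n^2 + 2n + C


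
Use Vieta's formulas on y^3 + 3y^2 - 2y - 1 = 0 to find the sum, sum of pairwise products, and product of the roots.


Monic cubic y^3+by^2+cy+d=0: sum=-b, pairwise sum=c, product=-d.
b=3, c=-2, d=-1
r1+r2+r3 = -3
r1r2+r1r3+r2r3 = -2
r1r2r3 = 1


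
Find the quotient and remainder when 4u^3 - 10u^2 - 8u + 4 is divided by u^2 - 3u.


(4u^3 - 10u^2 - 8u + 4) / (u^2 - 3u)
Step 1: 4u * (u^2 - 3u) = 4u^3 - 12u^2; subtract.
Step 2: 2 * (u^2 - 3u) = 2u^2 - 6u; subtract.
Quotient: 4u + 2, Remainder: -2u + 4


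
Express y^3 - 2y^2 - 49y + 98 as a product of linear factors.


Try integer roots (divisors of 98). y=2: p(2)=0.
Divide out (y - 2): quotient is y^2 - 49.
Factor the quadratic: (y + 7)(y - 7)
Result: (y - 2)(y + 7)(y - 7)


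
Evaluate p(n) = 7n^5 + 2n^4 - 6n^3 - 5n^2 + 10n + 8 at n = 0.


Using direct substitution:
  7 * (0)^5 = 0
  2 * (0)^4 = 0
  -6 * (0)^3 = 0
  -5 * (0)^2 = 0
  10 * (0)^1 = 0
  constant: 8
Sum = 0 + 0 + 0 + 0 + 0 + 8 = 8


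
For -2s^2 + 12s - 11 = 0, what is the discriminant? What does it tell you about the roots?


D = b^2 - 4ac = (12)^2 - 4(-2)(-11) = 144 - 88 = 56
Since D > 0: two distinct irrational roots


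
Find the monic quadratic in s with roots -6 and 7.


p(s) = (s + 6)(s - 7)
Expand: s^2 - s - 42


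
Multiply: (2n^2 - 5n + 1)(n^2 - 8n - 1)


Distribute each term of the first polynomial:
  (2n^2)(n^2 - 8n - 1) = 2n^4 - 16n^3 - 2n^2
  (-5n)(n^2 - 8n - 1) = -5n^3 + 40n^2 + 5n
  (1)(n^2 - 8n - 1) = n^2 - 8n - 1
Sum: 2n^4 - 21n^3 + 39n^2 - 3n - 1


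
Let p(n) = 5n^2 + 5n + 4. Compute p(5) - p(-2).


p(5) = 154
p(-2) = 14
p(5) - p(-2) = 154 - 14 = 140


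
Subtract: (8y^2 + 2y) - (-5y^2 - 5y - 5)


Distribute the minus sign:
  (8y^2 + 2y)
- (-5y^2 - 5y - 5)
Negate second polynomial: 5y^2 + 5y + 5
Add: 13y^2 + 7y + 5


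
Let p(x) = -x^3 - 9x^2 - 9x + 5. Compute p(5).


Using direct substitution:
  -1 * (5)^3 = -125
  -9 * (5)^2 = -225
  -9 * (5)^1 = -45
  constant: 5
Sum = -125 - 225 - 45 + 5 = -390


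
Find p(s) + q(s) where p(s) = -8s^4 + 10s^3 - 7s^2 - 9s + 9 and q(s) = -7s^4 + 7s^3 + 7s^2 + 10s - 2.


Align terms by degree and add:
  -8s^4 + 10s^3 - 7s^2 - 9s + 9
  -7s^4 + 7s^3 + 7s^2 + 10s - 2
= -15s^4 + 17s^3 + s + 7


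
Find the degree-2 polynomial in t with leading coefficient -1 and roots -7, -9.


p(t) = -(t + 7)(t + 9)
Expand: -t^2 - 16t - 63


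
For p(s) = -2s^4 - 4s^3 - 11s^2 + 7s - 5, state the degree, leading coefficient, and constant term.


Highest power of s is 4, with coefficient -2. Constant term is -5.
Degree = 4, leading coefficient = -2, constant term = -5


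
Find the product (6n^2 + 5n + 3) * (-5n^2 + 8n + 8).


Distribute each term of the first polynomial:
  (6n^2)(-5n^2 + 8n + 8) = -30n^4 + 48n^3 + 48n^2
  (5n)(-5n^2 + 8n + 8) = -25n^3 + 40n^2 + 40n
  (3)(-5n^2 + 8n + 8) = -15n^2 + 24n + 24
Sum: -30n^4 + 23n^3 + 73n^2 + 64n + 24


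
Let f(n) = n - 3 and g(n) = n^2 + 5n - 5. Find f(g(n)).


Substitute g(n) into f:
f(g(n)) = 1*(n^2 + 5n - 5) + (-3)
Expand and combine: n^2 + 5n - 8


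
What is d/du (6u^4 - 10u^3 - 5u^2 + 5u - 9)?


Apply the power rule term by term:
  d/du(6u^4) = 24u^3
  d/du(-10u^3) = -30u^2
  d/du(-5u^2) = -10u
  d/du(5u) = 5
  d/du(-9) = 0
p'(u) = 24u^3 - 30u^2 - 10u + 5


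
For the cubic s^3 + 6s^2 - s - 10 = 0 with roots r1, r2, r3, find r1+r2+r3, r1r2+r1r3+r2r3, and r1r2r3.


Monic cubic s^3+bs^2+cs+d=0: sum=-b, pairwise sum=c, product=-d.
b=6, c=-1, d=-10
r1+r2+r3 = -6
r1r2+r1r3+r2r3 = -1
r1r2r3 = 10


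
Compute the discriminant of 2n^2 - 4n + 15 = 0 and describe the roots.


D = b^2 - 4ac = (-4)^2 - 4(2)(15) = 16 - 120 = -104
Since D < 0: two complex conjugate roots (no real roots)


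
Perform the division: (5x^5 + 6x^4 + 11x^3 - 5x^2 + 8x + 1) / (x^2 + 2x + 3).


(5x^5 + 6x^4 + 11x^3 - 5x^2 + 8x + 1) / (x^2 + 2x + 3)
Step 1: 5x^3 * (x^2 + 2x + 3) = 5x^5 + 10x^4 + 15x^3; subtract.
Step 2: -4x^2 * (x^2 + 2x + 3) = -4x^4 - 8x^3 - 12x^2; subtract.
Step 3: 4x * (x^2 + 2x + 3) = 4x^3 + 8x^2 + 12x; subtract.
Step 4: -1 * (x^2 + 2x + 3) = -x^2 - 2x - 3; subtract.
Quotient: 5x^3 - 4x^2 + 4x - 1, Remainder: -2x + 4


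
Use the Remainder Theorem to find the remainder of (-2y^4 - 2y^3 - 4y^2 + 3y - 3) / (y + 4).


By the Remainder Theorem, the remainder equals p(-4):
  -2*(-4)^4 = -512
  -2*(-4)^3 = 128
  -4*(-4)^2 = -64
  3*(-4)^1 = -12
  constant: -3
Sum: -512 + 128 - 64 - 12 - 3 = -463


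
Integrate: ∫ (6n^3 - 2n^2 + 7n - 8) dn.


Reverse power rule on each term:
  ∫ 6n^3 dn = (3/2)n^4
  ∫ -2n^2 dn = -(2/3)n^3
  ∫ 7n dn = (7/2)n^2
  ∫ -8 dn = -8n
F(n) = (3/2)n^4 - (2/3)n^3 + (7/2)n^2 - 8n + C


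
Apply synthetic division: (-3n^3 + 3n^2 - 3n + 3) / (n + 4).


Synthetic division with c = -4. Coefficients: -3, 3, -3, 3
Bring down -3.
  -3 * -4 = 12; 12 + 3 = 15
  15 * -4 = -60; -60 - 3 = -63
  -63 * -4 = 252; 252 + 3 = 255
Quotient: -3n^2 + 15n - 63, Remainder: 255


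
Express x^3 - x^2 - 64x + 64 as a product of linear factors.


Try integer roots (divisors of 64). x=8: p(8)=0.
Divide out (x - 8): quotient is x^2 + 7x - 8.
Factor the quadratic: (x + 8)(x - 1)
Result: (x - 8)(x + 8)(x - 1)


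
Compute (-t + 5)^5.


Expand (-t + 5)^5 by repeated multiplication:
  (-t + 5)^2 = t^2 - 10t + 25
  (-t + 5)^3 = -t^3 + 15t^2 - 75t + 125
  (-t + 5)^4 = t^4 - 20t^3 + 150t^2 - 500t + 625
= -t^5 + 25t^4 - 250t^3 + 1250t^2 - 3125t + 3125


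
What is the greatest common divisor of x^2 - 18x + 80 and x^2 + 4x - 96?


Factor each:
  x^2 - 18x + 80 = (x - 8)(x - 10)
  x^2 + 4x - 96 = (x - 8)(x + 12)
Common monic factor: x - 8


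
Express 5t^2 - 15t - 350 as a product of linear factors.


Roots satisfy r1 + r2 = -b/a = 3 and r1*r2 = c/a = -70.
So r1 = -7, r2 = 10.
5t^2 - 15t - 350 = 5(t - r1)(t - r2) = 5(t + 7)(t - 10)


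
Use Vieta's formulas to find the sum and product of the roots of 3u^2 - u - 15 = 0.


For au^2+bu+c=0: sum = -b/a, product = c/a.
a=3, b=-1, c=-15
Sum = -(-1)/3 = 1/3
Product = (-15)/3 = -5


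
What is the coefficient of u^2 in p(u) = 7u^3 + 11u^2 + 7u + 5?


Read off the coefficient of u^2: 11


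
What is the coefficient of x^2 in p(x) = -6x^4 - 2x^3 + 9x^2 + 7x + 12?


Read off the coefficient of x^2: 9


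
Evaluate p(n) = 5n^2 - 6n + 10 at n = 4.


Using direct substitution:
  5 * (4)^2 = 80
  -6 * (4)^1 = -24
  constant: 10
Sum = 80 - 24 + 10 = 66


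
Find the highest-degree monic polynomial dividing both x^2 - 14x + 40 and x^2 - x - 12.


Factor each:
  x^2 - 14x + 40 = (x - 4)(x - 10)
  x^2 - x - 12 = (x - 4)(x + 3)
Common monic factor: x - 4


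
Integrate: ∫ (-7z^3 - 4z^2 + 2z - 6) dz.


Reverse power rule on each term:
  ∫ -7z^3 dz = -(7/4)z^4
  ∫ -4z^2 dz = -(4/3)z^3
  ∫ 2z dz = z^2
  ∫ -6 dz = -6z
F(z) = -(7/4)z^4 - (4/3)z^3 + z^2 - 6z + C


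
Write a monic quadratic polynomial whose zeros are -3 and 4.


p(x) = (x + 3)(x - 4)
Expand: x^2 - x - 12


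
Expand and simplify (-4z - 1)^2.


Expand (-4z - 1)^2 by repeated multiplication:
= 16z^2 + 8z + 1


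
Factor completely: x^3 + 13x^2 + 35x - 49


Try integer roots (divisors of -49). x=-7: p(-7)=0.
Divide out (x + 7): quotient is x^2 + 6x - 7.
Factor the quadratic: (x - 1)(x + 7)
Result: (x + 7)(x - 1)(x + 7)


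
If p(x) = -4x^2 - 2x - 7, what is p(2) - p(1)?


p(2) = -27
p(1) = -13
p(2) - p(1) = -27 + 13 = -14


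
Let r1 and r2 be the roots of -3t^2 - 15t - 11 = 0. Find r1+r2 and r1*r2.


For at^2+bt+c=0: sum = -b/a, product = c/a.
a=-3, b=-15, c=-11
Sum = -(-15)/-3 = -5
Product = (-11)/-3 = 11/3


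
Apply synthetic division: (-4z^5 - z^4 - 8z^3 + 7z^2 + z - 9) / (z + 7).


Synthetic division with c = -7. Coefficients: -4, -1, -8, 7, 1, -9
Bring down -4.
  -4 * -7 = 28; 28 - 1 = 27
  27 * -7 = -189; -189 - 8 = -197
  -197 * -7 = 1379; 1379 + 7 = 1386
  1386 * -7 = -9702; -9702 + 1 = -9701
  -9701 * -7 = 67907; 67907 - 9 = 67898
Quotient: -4z^4 + 27z^3 - 197z^2 + 1386z - 9701, Remainder: 67898


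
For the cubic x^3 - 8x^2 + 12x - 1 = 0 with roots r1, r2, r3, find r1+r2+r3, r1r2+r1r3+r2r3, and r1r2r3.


Monic cubic x^3+bx^2+cx+d=0: sum=-b, pairwise sum=c, product=-d.
b=-8, c=12, d=-1
r1+r2+r3 = 8
r1r2+r1r3+r2r3 = 12
r1r2r3 = 1


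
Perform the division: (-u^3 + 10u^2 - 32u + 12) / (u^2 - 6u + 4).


(-u^3 + 10u^2 - 32u + 12) / (u^2 - 6u + 4)
Step 1: -u * (u^2 - 6u + 4) = -u^3 + 6u^2 - 4u; subtract.
Step 2: 4 * (u^2 - 6u + 4) = 4u^2 - 24u + 16; subtract.
Quotient: -u + 4, Remainder: -4u - 4


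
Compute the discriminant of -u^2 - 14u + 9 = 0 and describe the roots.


D = b^2 - 4ac = (-14)^2 - 4(-1)(9) = 196 + 36 = 232
Since D > 0: two distinct irrational roots


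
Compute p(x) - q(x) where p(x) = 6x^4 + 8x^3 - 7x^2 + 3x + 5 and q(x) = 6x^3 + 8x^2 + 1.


Distribute the minus sign:
  (6x^4 + 8x^3 - 7x^2 + 3x + 5)
- (6x^3 + 8x^2 + 1)
Negate second polynomial: -6x^3 - 8x^2 - 1
Add: 6x^4 + 2x^3 - 15x^2 + 3x + 4


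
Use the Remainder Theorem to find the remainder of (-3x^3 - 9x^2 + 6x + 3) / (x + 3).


By the Remainder Theorem, the remainder equals p(-3):
  -3*(-3)^3 = 81
  -9*(-3)^2 = -81
  6*(-3)^1 = -18
  constant: 3
Sum: 81 - 81 - 18 + 3 = -15


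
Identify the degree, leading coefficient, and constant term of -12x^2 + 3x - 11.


Highest power of x is 2, with coefficient -12. Constant term is -11.
Degree = 2, leading coefficient = -12, constant term = -11


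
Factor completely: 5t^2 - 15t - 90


Roots satisfy r1 + r2 = -b/a = 3 and r1*r2 = c/a = -18.
So r1 = -3, r2 = 6.
5t^2 - 15t - 90 = 5(t - r1)(t - r2) = 5(t + 3)(t - 6)


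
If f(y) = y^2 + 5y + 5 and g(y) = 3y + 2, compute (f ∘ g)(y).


Substitute g(y) into f:
f(g(y)) = 1*(3y + 2)^2 + 5*(3y + 2) + 5
(3y + 2)^2 = 9y^2 + 12y + 4
Expand and combine: 9y^2 + 27y + 19


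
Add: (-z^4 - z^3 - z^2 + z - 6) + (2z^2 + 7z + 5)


Align terms by degree and add:
  -z^4 - z^3 - z^2 + z - 6
+ 2z^2 + 7z + 5
= -z^4 - z^3 + z^2 + 8z - 1


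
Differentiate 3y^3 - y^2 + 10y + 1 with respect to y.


Apply the power rule term by term:
  d/dy(3y^3) = 9y^2
  d/dy(-y^2) = -2y
  d/dy(10y) = 10
  d/dy(1) = 0
p'(y) = 9y^2 - 2y + 10


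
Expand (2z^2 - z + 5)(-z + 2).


Distribute each term of the first polynomial:
  (2z^2)(-z + 2) = -2z^3 + 4z^2
  (-z)(-z + 2) = z^2 - 2z
  (5)(-z + 2) = -5z + 10
Sum: -2z^3 + 5z^2 - 7z + 10


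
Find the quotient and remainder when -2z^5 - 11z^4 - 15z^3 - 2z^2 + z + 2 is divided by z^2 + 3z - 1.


(-2z^5 - 11z^4 - 15z^3 - 2z^2 + z + 2) / (z^2 + 3z - 1)
Step 1: -2z^3 * (z^2 + 3z - 1) = -2z^5 - 6z^4 + 2z^3; subtract.
Step 2: -5z^2 * (z^2 + 3z - 1) = -5z^4 - 15z^3 + 5z^2; subtract.
Step 3: -2z * (z^2 + 3z - 1) = -2z^3 - 6z^2 + 2z; subtract.
Step 4: -1 * (z^2 + 3z - 1) = -z^2 - 3z + 1; subtract.
Quotient: -2z^3 - 5z^2 - 2z - 1, Remainder: 2z + 1


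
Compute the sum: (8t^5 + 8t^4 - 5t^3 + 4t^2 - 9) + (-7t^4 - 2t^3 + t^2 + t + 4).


Align terms by degree and add:
  8t^5 + 8t^4 - 5t^3 + 4t^2 - 9
  -7t^4 - 2t^3 + t^2 + t + 4
= 8t^5 + t^4 - 7t^3 + 5t^2 + t - 5


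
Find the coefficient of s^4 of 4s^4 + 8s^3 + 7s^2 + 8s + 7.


Read off the coefficient of s^4: 4


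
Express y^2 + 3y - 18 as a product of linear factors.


Roots satisfy r1 + r2 = -b/a = -3 and r1*r2 = c/a = -18.
So r1 = 3, r2 = -6.
y^2 + 3y - 18 = (y - r1)(y - r2) = (y - 3)(y + 6)


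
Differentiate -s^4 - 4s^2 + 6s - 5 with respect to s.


Apply the power rule term by term:
  d/ds(-s^4) = -4s^3
  d/ds(-4s^2) = -8s
  d/ds(6s) = 6
  d/ds(-5) = 0
p'(s) = -4s^3 - 8s + 6


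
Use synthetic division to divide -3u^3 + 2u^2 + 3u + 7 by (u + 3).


Synthetic division with c = -3. Coefficients: -3, 2, 3, 7
Bring down -3.
  -3 * -3 = 9; 9 + 2 = 11
  11 * -3 = -33; -33 + 3 = -30
  -30 * -3 = 90; 90 + 7 = 97
Quotient: -3u^2 + 11u - 30, Remainder: 97


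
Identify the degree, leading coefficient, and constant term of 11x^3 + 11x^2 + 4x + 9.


Highest power of x is 3, with coefficient 11. Constant term is 9.
Degree = 3, leading coefficient = 11, constant term = 9


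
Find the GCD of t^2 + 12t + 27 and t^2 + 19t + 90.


Factor each:
  t^2 + 12t + 27 = (t + 9)(t + 3)
  t^2 + 19t + 90 = (t + 9)(t + 10)
Common monic factor: t + 9


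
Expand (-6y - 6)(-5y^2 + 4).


Distribute each term of the first polynomial:
  (-6y)(-5y^2 + 4) = 30y^3 - 24y
  (-6)(-5y^2 + 4) = 30y^2 - 24
Sum: 30y^3 + 30y^2 - 24y - 24


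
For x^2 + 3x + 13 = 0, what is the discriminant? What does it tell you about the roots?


D = b^2 - 4ac = (3)^2 - 4(1)(13) = 9 - 52 = -43
Since D < 0: two complex conjugate roots (no real roots)


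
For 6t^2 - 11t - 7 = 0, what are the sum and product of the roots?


For at^2+bt+c=0: sum = -b/a, product = c/a.
a=6, b=-11, c=-7
Sum = -(-11)/6 = 11/6
Product = (-7)/6 = -7/6


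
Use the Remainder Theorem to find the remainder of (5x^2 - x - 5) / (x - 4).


By the Remainder Theorem, the remainder equals p(4):
  5*(4)^2 = 80
  -1*(4)^1 = -4
  constant: -5
Sum: 80 - 4 - 5 = 71


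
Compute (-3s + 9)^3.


Expand (-3s + 9)^3 by repeated multiplication:
  (-3s + 9)^2 = 9s^2 - 54s + 81
= -27s^3 + 243s^2 - 729s + 729


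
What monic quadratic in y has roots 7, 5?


p(y) = (y - 7)(y - 5)
Expand: y^2 - 12y + 35


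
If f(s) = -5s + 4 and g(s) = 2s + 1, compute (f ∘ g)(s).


Substitute g(s) into f:
f(g(s)) = -5*(2s + 1) + 4
Expand and combine: -10s - 1


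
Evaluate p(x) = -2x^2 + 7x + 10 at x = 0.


Using direct substitution:
  -2 * (0)^2 = 0
  7 * (0)^1 = 0
  constant: 10
Sum = 0 + 0 + 10 = 10


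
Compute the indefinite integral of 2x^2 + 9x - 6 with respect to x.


Reverse power rule on each term:
  ∫ 2x^2 dx = (2/3)x^3
  ∫ 9x dx = (9/2)x^2
  ∫ -6 dx = -6x
F(x) = (2/3)x^3 + (9/2)x^2 - 6x + C


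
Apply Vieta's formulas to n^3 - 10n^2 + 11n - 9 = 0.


Monic cubic n^3+bn^2+cn+d=0: sum=-b, pairwise sum=c, product=-d.
b=-10, c=11, d=-9
r1+r2+r3 = 10
r1r2+r1r3+r2r3 = 11
r1r2r3 = 9


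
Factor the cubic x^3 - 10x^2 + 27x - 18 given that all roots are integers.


Try integer roots (divisors of -18). x=3: p(3)=0.
Divide out (x - 3): quotient is x^2 - 7x + 6.
Factor the quadratic: (x - 6)(x - 1)
Result: (x - 3)(x - 6)(x - 1)


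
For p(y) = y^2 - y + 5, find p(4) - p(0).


p(4) = 17
p(0) = 5
p(4) - p(0) = 17 - 5 = 12


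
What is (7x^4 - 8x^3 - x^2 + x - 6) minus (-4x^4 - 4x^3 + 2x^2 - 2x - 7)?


Distribute the minus sign:
  (7x^4 - 8x^3 - x^2 + x - 6)
- (-4x^4 - 4x^3 + 2x^2 - 2x - 7)
Negate second polynomial: 4x^4 + 4x^3 - 2x^2 + 2x + 7
Add: 11x^4 - 4x^3 - 3x^2 + 3x + 1


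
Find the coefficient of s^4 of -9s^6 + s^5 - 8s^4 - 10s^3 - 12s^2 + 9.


Read off the coefficient of s^4: -8


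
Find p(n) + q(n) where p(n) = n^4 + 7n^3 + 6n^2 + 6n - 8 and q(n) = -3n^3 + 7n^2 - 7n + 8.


Align terms by degree and add:
  n^4 + 7n^3 + 6n^2 + 6n - 8
  -3n^3 + 7n^2 - 7n + 8
= n^4 + 4n^3 + 13n^2 - n


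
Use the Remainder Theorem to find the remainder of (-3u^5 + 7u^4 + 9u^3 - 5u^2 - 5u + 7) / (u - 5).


By the Remainder Theorem, the remainder equals p(5):
  -3*(5)^5 = -9375
  7*(5)^4 = 4375
  9*(5)^3 = 1125
  -5*(5)^2 = -125
  -5*(5)^1 = -25
  constant: 7
Sum: -9375 + 4375 + 1125 - 125 - 25 + 7 = -4018


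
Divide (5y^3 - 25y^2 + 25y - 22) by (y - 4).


(5y^3 - 25y^2 + 25y - 22) / (y - 4)
Step 1: 5y^2 * (y - 4) = 5y^3 - 20y^2; subtract.
Step 2: -5y * (y - 4) = -5y^2 + 20y; subtract.
Step 3: 5 * (y - 4) = 5y - 20; subtract.
Quotient: 5y^2 - 5y + 5, Remainder: -2


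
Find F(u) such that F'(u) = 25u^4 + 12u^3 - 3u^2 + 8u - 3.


Reverse power rule on each term:
  ∫ 25u^4 du = 5u^5
  ∫ 12u^3 du = 3u^4
  ∫ -3u^2 du = -u^3
  ∫ 8u du = 4u^2
  ∫ -3 du = -3u
F(u) = 5u^5 + 3u^4 - u^3 + 4u^2 - 3u + C


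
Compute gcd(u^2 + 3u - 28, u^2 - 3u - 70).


Factor each:
  u^2 + 3u - 28 = (u + 7)(u - 4)
  u^2 - 3u - 70 = (u + 7)(u - 10)
Common monic factor: u + 7


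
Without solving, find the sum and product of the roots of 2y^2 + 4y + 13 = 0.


For ay^2+by+c=0: sum = -b/a, product = c/a.
a=2, b=4, c=13
Sum = -(4)/2 = -2
Product = (13)/2 = 13/2


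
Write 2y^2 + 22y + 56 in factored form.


Roots satisfy r1 + r2 = -b/a = -11 and r1*r2 = c/a = 28.
So r1 = -7, r2 = -4.
2y^2 + 22y + 56 = 2(y - r1)(y - r2) = 2(y + 7)(y + 4)


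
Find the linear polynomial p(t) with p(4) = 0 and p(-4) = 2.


p(t) = mt + b. Using p(4)=0, p(-4)=2:
m = (0 - 2)/(4 + 4) = -2/8 = -1/4
b = 0 - m*(4) = 0 + 1 = 1
p(t) = -(1/4)t + 1


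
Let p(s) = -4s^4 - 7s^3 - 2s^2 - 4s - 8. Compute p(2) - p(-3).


p(2) = -144
p(-3) = -149
p(2) - p(-3) = -144 + 149 = 5


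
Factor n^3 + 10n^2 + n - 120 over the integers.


Try integer roots (divisors of -120). n=-5: p(-5)=0.
Divide out (n + 5): quotient is n^2 + 5n - 24.
Factor the quadratic: (n + 8)(n - 3)
Result: (n + 5)(n + 8)(n - 3)


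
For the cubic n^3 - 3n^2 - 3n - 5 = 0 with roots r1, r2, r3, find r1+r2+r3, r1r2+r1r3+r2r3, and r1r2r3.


Monic cubic n^3+bn^2+cn+d=0: sum=-b, pairwise sum=c, product=-d.
b=-3, c=-3, d=-5
r1+r2+r3 = 3
r1r2+r1r3+r2r3 = -3
r1r2r3 = 5


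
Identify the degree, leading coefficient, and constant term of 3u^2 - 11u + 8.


Highest power of u is 2, with coefficient 3. Constant term is 8.
Degree = 2, leading coefficient = 3, constant term = 8


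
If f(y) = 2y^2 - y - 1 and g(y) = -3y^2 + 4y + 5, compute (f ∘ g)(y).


Substitute g(y) into f:
f(g(y)) = 2*(-3y^2 + 4y + 5)^2 + (-1)*(-3y^2 + 4y + 5) + (-1)
(-3y^2 + 4y + 5)^2 = 9y^4 - 24y^3 - 14y^2 + 40y + 25
Expand and combine: 18y^4 - 48y^3 - 25y^2 + 76y + 44


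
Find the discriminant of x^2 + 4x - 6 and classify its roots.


D = b^2 - 4ac = (4)^2 - 4(1)(-6) = 16 + 24 = 40
Since D > 0: two distinct irrational roots


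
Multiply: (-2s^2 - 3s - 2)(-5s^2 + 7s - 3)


Distribute each term of the first polynomial:
  (-2s^2)(-5s^2 + 7s - 3) = 10s^4 - 14s^3 + 6s^2
  (-3s)(-5s^2 + 7s - 3) = 15s^3 - 21s^2 + 9s
  (-2)(-5s^2 + 7s - 3) = 10s^2 - 14s + 6
Sum: 10s^4 + s^3 - 5s^2 - 5s + 6


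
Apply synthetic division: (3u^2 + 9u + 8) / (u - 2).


Synthetic division with c = 2. Coefficients: 3, 9, 8
Bring down 3.
  3 * 2 = 6; 6 + 9 = 15
  15 * 2 = 30; 30 + 8 = 38
Quotient: 3u + 15, Remainder: 38


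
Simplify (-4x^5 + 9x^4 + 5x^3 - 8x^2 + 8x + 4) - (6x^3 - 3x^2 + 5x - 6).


Distribute the minus sign:
  (-4x^5 + 9x^4 + 5x^3 - 8x^2 + 8x + 4)
- (6x^3 - 3x^2 + 5x - 6)
Negate second polynomial: -6x^3 + 3x^2 - 5x + 6
Add: -4x^5 + 9x^4 - x^3 - 5x^2 + 3x + 10


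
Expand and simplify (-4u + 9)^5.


Expand (-4u + 9)^5 by repeated multiplication:
  (-4u + 9)^2 = 16u^2 - 72u + 81
  (-4u + 9)^3 = -64u^3 + 432u^2 - 972u + 729
  (-4u + 9)^4 = 256u^4 - 2304u^3 + 7776u^2 - 11664u + 6561
= -1024u^5 + 11520u^4 - 51840u^3 + 116640u^2 - 131220u + 59049


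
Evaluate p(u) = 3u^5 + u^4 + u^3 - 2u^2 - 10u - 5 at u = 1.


Using direct substitution:
  3 * (1)^5 = 3
  1 * (1)^4 = 1
  1 * (1)^3 = 1
  -2 * (1)^2 = -2
  -10 * (1)^1 = -10
  constant: -5
Sum = 3 + 1 + 1 - 2 - 10 - 5 = -12


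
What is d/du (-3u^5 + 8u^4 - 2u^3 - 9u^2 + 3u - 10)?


Apply the power rule term by term:
  d/du(-3u^5) = -15u^4
  d/du(8u^4) = 32u^3
  d/du(-2u^3) = -6u^2
  d/du(-9u^2) = -18u
  d/du(3u) = 3
  d/du(-10) = 0
p'(u) = -15u^4 + 32u^3 - 6u^2 - 18u + 3


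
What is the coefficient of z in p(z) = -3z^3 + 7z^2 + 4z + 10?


Read off the coefficient of z: 4


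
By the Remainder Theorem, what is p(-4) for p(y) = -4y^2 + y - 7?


By the Remainder Theorem, the remainder equals p(-4):
  -4*(-4)^2 = -64
  1*(-4)^1 = -4
  constant: -7
Sum: -64 - 4 - 7 = -75


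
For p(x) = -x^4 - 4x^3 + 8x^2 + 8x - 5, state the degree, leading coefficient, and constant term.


Highest power of x is 4, with coefficient -1. Constant term is -5.
Degree = 4, leading coefficient = -1, constant term = -5


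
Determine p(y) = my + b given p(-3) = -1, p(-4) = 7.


p(y) = my + b. Using p(-3)=-1, p(-4)=7:
m = (-1 - 7)/(-3 + 4) = -8/1 = -8
b = -1 - m*(-3) = -1 - 24 = -25
p(y) = -8y - 25


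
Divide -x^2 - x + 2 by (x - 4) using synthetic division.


Synthetic division with c = 4. Coefficients: -1, -1, 2
Bring down -1.
  -1 * 4 = -4; -4 - 1 = -5
  -5 * 4 = -20; -20 + 2 = -18
Quotient: -x - 5, Remainder: -18


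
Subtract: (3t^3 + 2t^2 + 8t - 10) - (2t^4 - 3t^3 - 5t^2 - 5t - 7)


Distribute the minus sign:
  (3t^3 + 2t^2 + 8t - 10)
- (2t^4 - 3t^3 - 5t^2 - 5t - 7)
Negate second polynomial: -2t^4 + 3t^3 + 5t^2 + 5t + 7
Add: -2t^4 + 6t^3 + 7t^2 + 13t - 3


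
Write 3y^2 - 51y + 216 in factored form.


Roots satisfy r1 + r2 = -b/a = 17 and r1*r2 = c/a = 72.
So r1 = 9, r2 = 8.
3y^2 - 51y + 216 = 3(y - r1)(y - r2) = 3(y - 9)(y - 8)


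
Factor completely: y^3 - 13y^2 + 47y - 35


Try integer roots (divisors of -35). y=5: p(5)=0.
Divide out (y - 5): quotient is y^2 - 8y + 7.
Factor the quadratic: (y - 7)(y - 1)
Result: (y - 5)(y - 7)(y - 1)


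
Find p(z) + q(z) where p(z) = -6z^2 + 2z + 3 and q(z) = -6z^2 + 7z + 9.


Align terms by degree and add:
  -6z^2 + 2z + 3
  -6z^2 + 7z + 9
= -12z^2 + 9z + 12


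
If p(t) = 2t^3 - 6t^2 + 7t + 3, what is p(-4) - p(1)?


p(-4) = -249
p(1) = 6
p(-4) - p(1) = -249 - 6 = -255


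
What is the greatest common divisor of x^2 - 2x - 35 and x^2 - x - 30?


Factor each:
  x^2 - 2x - 35 = (x + 5)(x - 7)
  x^2 - x - 30 = (x + 5)(x - 6)
Common monic factor: x + 5


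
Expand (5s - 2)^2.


Expand (5s - 2)^2 by repeated multiplication:
= 25s^2 - 20s + 4


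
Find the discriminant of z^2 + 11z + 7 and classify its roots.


D = b^2 - 4ac = (11)^2 - 4(1)(7) = 121 - 28 = 93
Since D > 0: two distinct irrational roots


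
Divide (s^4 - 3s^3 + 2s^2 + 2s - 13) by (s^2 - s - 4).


(s^4 - 3s^3 + 2s^2 + 2s - 13) / (s^2 - s - 4)
Step 1: s^2 * (s^2 - s - 4) = s^4 - s^3 - 4s^2; subtract.
Step 2: -2s * (s^2 - s - 4) = -2s^3 + 2s^2 + 8s; subtract.
Step 3: 4 * (s^2 - s - 4) = 4s^2 - 4s - 16; subtract.
Quotient: s^2 - 2s + 4, Remainder: -2s + 3


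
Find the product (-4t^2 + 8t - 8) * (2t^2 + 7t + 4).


Distribute each term of the first polynomial:
  (-4t^2)(2t^2 + 7t + 4) = -8t^4 - 28t^3 - 16t^2
  (8t)(2t^2 + 7t + 4) = 16t^3 + 56t^2 + 32t
  (-8)(2t^2 + 7t + 4) = -16t^2 - 56t - 32
Sum: -8t^4 - 12t^3 + 24t^2 - 24t - 32


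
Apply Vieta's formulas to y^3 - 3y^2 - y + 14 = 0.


Monic cubic y^3+by^2+cy+d=0: sum=-b, pairwise sum=c, product=-d.
b=-3, c=-1, d=14
r1+r2+r3 = 3
r1r2+r1r3+r2r3 = -1
r1r2r3 = -14


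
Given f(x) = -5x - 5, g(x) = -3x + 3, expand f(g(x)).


Substitute g(x) into f:
f(g(x)) = -5*(-3x + 3) + (-5)
Expand and combine: 15x - 20


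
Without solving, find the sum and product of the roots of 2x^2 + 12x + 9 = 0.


For ax^2+bx+c=0: sum = -b/a, product = c/a.
a=2, b=12, c=9
Sum = -(12)/2 = -6
Product = (9)/2 = 9/2


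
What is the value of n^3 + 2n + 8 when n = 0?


Using direct substitution:
  1 * (0)^3 = 0
  0 * (0)^2 = 0
  2 * (0)^1 = 0
  constant: 8
Sum = 0 + 0 + 0 + 8 = 8


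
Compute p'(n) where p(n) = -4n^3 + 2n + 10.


Apply the power rule term by term:
  d/dn(-4n^3) = -12n^2
  d/dn(2n) = 2
  d/dn(10) = 0
p'(n) = -12n^2 + 2


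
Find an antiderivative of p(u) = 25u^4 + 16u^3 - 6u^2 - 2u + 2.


Reverse power rule on each term:
  ∫ 25u^4 du = 5u^5
  ∫ 16u^3 du = 4u^4
  ∫ -6u^2 du = -2u^3
  ∫ -2u du = -u^2
  ∫ 2 du = 2u
F(u) = 5u^5 + 4u^4 - 2u^3 - u^2 + 2u + C


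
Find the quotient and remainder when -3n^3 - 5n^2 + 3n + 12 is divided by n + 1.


(-3n^3 - 5n^2 + 3n + 12) / (n + 1)
Step 1: -3n^2 * (n + 1) = -3n^3 - 3n^2; subtract.
Step 2: -2n * (n + 1) = -2n^2 - 2n; subtract.
Step 3: 5 * (n + 1) = 5n + 5; subtract.
Quotient: -3n^2 - 2n + 5, Remainder: 7


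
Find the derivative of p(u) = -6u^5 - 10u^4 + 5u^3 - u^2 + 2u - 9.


Apply the power rule term by term:
  d/du(-6u^5) = -30u^4
  d/du(-10u^4) = -40u^3
  d/du(5u^3) = 15u^2
  d/du(-u^2) = -2u
  d/du(2u) = 2
  d/du(-9) = 0
p'(u) = -30u^4 - 40u^3 + 15u^2 - 2u + 2


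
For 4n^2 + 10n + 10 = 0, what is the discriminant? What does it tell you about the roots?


D = b^2 - 4ac = (10)^2 - 4(4)(10) = 100 - 160 = -60
Since D < 0: two complex conjugate roots (no real roots)


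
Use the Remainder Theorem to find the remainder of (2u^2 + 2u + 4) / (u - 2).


By the Remainder Theorem, the remainder equals p(2):
  2*(2)^2 = 8
  2*(2)^1 = 4
  constant: 4
Sum: 8 + 4 + 4 = 16


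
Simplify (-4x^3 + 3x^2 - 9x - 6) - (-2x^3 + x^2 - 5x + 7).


Distribute the minus sign:
  (-4x^3 + 3x^2 - 9x - 6)
- (-2x^3 + x^2 - 5x + 7)
Negate second polynomial: 2x^3 - x^2 + 5x - 7
Add: -2x^3 + 2x^2 - 4x - 13


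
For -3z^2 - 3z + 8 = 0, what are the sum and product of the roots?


For az^2+bz+c=0: sum = -b/a, product = c/a.
a=-3, b=-3, c=8
Sum = -(-3)/-3 = -1
Product = (8)/-3 = -8/3


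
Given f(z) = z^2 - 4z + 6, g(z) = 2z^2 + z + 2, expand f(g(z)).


Substitute g(z) into f:
f(g(z)) = 1*(2z^2 + z + 2)^2 + (-4)*(2z^2 + z + 2) + 6
(2z^2 + z + 2)^2 = 4z^4 + 4z^3 + 9z^2 + 4z + 4
Expand and combine: 4z^4 + 4z^3 + z^2 + 2


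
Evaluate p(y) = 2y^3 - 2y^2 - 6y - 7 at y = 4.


Using direct substitution:
  2 * (4)^3 = 128
  -2 * (4)^2 = -32
  -6 * (4)^1 = -24
  constant: -7
Sum = 128 - 32 - 24 - 7 = 65


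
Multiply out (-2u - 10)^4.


Expand (-2u - 10)^4 by repeated multiplication:
  (-2u - 10)^2 = 4u^2 + 40u + 100
  (-2u - 10)^3 = -8u^3 - 120u^2 - 600u - 1000
= 16u^4 + 320u^3 + 2400u^2 + 8000u + 10000


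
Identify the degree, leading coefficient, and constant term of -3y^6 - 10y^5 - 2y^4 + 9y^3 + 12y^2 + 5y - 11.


Highest power of y is 6, with coefficient -3. Constant term is -11.
Degree = 6, leading coefficient = -3, constant term = -11


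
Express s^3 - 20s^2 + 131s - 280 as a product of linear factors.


Try integer roots (divisors of -280). s=5: p(5)=0.
Divide out (s - 5): quotient is s^2 - 15s + 56.
Factor the quadratic: (s - 8)(s - 7)
Result: (s - 5)(s - 8)(s - 7)


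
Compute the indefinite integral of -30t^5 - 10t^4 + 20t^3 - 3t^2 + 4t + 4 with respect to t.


Reverse power rule on each term:
  ∫ -30t^5 dt = -5t^6
  ∫ -10t^4 dt = -2t^5
  ∫ 20t^3 dt = 5t^4
  ∫ -3t^2 dt = -t^3
  ∫ 4t dt = 2t^2
  ∫ 4 dt = 4t
F(t) = -5t^6 - 2t^5 + 5t^4 - t^3 + 2t^2 + 4t + C


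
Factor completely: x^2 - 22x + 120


Roots satisfy r1 + r2 = -b/a = 22 and r1*r2 = c/a = 120.
So r1 = 10, r2 = 12.
x^2 - 22x + 120 = (x - r1)(x - r2) = (x - 10)(x - 12)


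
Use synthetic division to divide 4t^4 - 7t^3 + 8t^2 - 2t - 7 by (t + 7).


Synthetic division with c = -7. Coefficients: 4, -7, 8, -2, -7
Bring down 4.
  4 * -7 = -28; -28 - 7 = -35
  -35 * -7 = 245; 245 + 8 = 253
  253 * -7 = -1771; -1771 - 2 = -1773
  -1773 * -7 = 12411; 12411 - 7 = 12404
Quotient: 4t^3 - 35t^2 + 253t - 1773, Remainder: 12404


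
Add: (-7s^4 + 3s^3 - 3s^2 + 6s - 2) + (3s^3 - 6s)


Align terms by degree and add:
  -7s^4 + 3s^3 - 3s^2 + 6s - 2
+ 3s^3 - 6s
= -7s^4 + 6s^3 - 3s^2 - 2


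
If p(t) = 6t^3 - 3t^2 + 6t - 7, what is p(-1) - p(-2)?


p(-1) = -22
p(-2) = -79
p(-1) - p(-2) = -22 + 79 = 57


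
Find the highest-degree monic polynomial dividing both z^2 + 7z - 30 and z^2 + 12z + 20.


Factor each:
  z^2 + 7z - 30 = (z + 10)(z - 3)
  z^2 + 12z + 20 = (z + 10)(z + 2)
Common monic factor: z + 10


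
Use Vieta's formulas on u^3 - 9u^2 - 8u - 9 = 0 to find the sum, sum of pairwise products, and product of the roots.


Monic cubic u^3+bu^2+cu+d=0: sum=-b, pairwise sum=c, product=-d.
b=-9, c=-8, d=-9
r1+r2+r3 = 9
r1r2+r1r3+r2r3 = -8
r1r2r3 = 9


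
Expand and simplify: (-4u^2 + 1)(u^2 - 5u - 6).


Distribute each term of the first polynomial:
  (-4u^2)(u^2 - 5u - 6) = -4u^4 + 20u^3 + 24u^2
  (1)(u^2 - 5u - 6) = u^2 - 5u - 6
Sum: -4u^4 + 20u^3 + 25u^2 - 5u - 6


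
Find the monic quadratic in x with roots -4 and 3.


p(x) = (x + 4)(x - 3)
Expand: x^2 + x - 12


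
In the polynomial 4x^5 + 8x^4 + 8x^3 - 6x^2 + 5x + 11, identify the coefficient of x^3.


Read off the coefficient of x^3: 8


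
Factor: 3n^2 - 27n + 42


Roots satisfy r1 + r2 = -b/a = 9 and r1*r2 = c/a = 14.
So r1 = 2, r2 = 7.
3n^2 - 27n + 42 = 3(n - r1)(n - r2) = 3(n - 2)(n - 7)


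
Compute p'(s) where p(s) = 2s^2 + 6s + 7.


Apply the power rule term by term:
  d/ds(2s^2) = 4s
  d/ds(6s) = 6
  d/ds(7) = 0
p'(s) = 4s + 6


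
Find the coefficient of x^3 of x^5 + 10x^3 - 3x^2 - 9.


Read off the coefficient of x^3: 10


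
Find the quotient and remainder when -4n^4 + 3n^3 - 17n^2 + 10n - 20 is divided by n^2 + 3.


(-4n^4 + 3n^3 - 17n^2 + 10n - 20) / (n^2 + 3)
Step 1: -4n^2 * (n^2 + 3) = -4n^4 - 12n^2; subtract.
Step 2: 3n * (n^2 + 3) = 3n^3 + 9n; subtract.
Step 3: -5 * (n^2 + 3) = -5n^2 - 15; subtract.
Quotient: -4n^2 + 3n - 5, Remainder: n - 5


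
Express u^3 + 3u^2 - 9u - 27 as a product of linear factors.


Try integer roots (divisors of -27). u=3: p(3)=0.
Divide out (u - 3): quotient is u^2 + 6u + 9.
Factor the quadratic: (u + 3)(u + 3)
Result: (u - 3)(u + 3)(u + 3)


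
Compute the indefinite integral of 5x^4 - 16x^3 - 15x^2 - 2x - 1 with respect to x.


Reverse power rule on each term:
  ∫ 5x^4 dx = x^5
  ∫ -16x^3 dx = -4x^4
  ∫ -15x^2 dx = -5x^3
  ∫ -2x dx = -x^2
  ∫ -1 dx = -x
F(x) = x^5 - 4x^4 - 5x^3 - x^2 - x + C


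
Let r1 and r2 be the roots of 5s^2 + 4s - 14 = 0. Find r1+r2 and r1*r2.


For as^2+bs+c=0: sum = -b/a, product = c/a.
a=5, b=4, c=-14
Sum = -(4)/5 = -4/5
Product = (-14)/5 = -14/5


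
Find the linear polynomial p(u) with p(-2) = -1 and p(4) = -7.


p(u) = mu + b. Using p(-2)=-1, p(4)=-7:
m = (-1 + 7)/(-2 - 4) = 6/-6 = -1
b = -1 - m*(-2) = -1 - 2 = -3
p(u) = -u - 3


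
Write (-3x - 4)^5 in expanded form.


Expand (-3x - 4)^5 by repeated multiplication:
  (-3x - 4)^2 = 9x^2 + 24x + 16
  (-3x - 4)^3 = -27x^3 - 108x^2 - 144x - 64
  (-3x - 4)^4 = 81x^4 + 432x^3 + 864x^2 + 768x + 256
= -243x^5 - 1620x^4 - 4320x^3 - 5760x^2 - 3840x - 1024


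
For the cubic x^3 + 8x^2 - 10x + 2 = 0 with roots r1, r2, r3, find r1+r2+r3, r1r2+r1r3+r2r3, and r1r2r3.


Monic cubic x^3+bx^2+cx+d=0: sum=-b, pairwise sum=c, product=-d.
b=8, c=-10, d=2
r1+r2+r3 = -8
r1r2+r1r3+r2r3 = -10
r1r2r3 = -2


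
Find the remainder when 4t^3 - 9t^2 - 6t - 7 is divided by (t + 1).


By the Remainder Theorem, the remainder equals p(-1):
  4*(-1)^3 = -4
  -9*(-1)^2 = -9
  -6*(-1)^1 = 6
  constant: -7
Sum: -4 - 9 + 6 - 7 = -14


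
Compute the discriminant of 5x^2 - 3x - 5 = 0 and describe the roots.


D = b^2 - 4ac = (-3)^2 - 4(5)(-5) = 9 + 100 = 109
Since D > 0: two distinct irrational roots


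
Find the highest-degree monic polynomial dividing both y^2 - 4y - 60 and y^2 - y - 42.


Factor each:
  y^2 - 4y - 60 = (y + 6)(y - 10)
  y^2 - y - 42 = (y + 6)(y - 7)
Common monic factor: y + 6


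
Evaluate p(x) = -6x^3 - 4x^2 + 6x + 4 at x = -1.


Using direct substitution:
  -6 * (-1)^3 = 6
  -4 * (-1)^2 = -4
  6 * (-1)^1 = -6
  constant: 4
Sum = 6 - 4 - 6 + 4 = 0


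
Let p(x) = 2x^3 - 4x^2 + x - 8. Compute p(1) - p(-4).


p(1) = -9
p(-4) = -204
p(1) - p(-4) = -9 + 204 = 195


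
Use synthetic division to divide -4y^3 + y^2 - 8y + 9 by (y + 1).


Synthetic division with c = -1. Coefficients: -4, 1, -8, 9
Bring down -4.
  -4 * -1 = 4; 4 + 1 = 5
  5 * -1 = -5; -5 - 8 = -13
  -13 * -1 = 13; 13 + 9 = 22
Quotient: -4y^2 + 5y - 13, Remainder: 22


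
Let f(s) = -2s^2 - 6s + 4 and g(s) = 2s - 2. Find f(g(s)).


Substitute g(s) into f:
f(g(s)) = -2*(2s - 2)^2 + (-6)*(2s - 2) + 4
(2s - 2)^2 = 4s^2 - 8s + 4
Expand and combine: -8s^2 + 4s + 8


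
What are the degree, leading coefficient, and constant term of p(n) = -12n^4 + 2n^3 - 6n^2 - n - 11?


Highest power of n is 4, with coefficient -12. Constant term is -11.
Degree = 4, leading coefficient = -12, constant term = -11


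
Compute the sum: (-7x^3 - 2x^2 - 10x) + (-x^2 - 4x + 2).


Align terms by degree and add:
  -7x^3 - 2x^2 - 10x
  -x^2 - 4x + 2
= -7x^3 - 3x^2 - 14x + 2


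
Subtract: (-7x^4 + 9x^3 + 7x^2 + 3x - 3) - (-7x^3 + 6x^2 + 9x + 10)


Distribute the minus sign:
  (-7x^4 + 9x^3 + 7x^2 + 3x - 3)
- (-7x^3 + 6x^2 + 9x + 10)
Negate second polynomial: 7x^3 - 6x^2 - 9x - 10
Add: -7x^4 + 16x^3 + x^2 - 6x - 13


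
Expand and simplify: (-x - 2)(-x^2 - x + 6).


Distribute each term of the first polynomial:
  (-x)(-x^2 - x + 6) = x^3 + x^2 - 6x
  (-2)(-x^2 - x + 6) = 2x^2 + 2x - 12
Sum: x^3 + 3x^2 - 4x - 12


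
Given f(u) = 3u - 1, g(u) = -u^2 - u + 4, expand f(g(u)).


Substitute g(u) into f:
f(g(u)) = 3*(-u^2 - u + 4) + (-1)
Expand and combine: -3u^2 - 3u + 11


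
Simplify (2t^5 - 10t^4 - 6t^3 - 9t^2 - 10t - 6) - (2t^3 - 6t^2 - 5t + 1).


Distribute the minus sign:
  (2t^5 - 10t^4 - 6t^3 - 9t^2 - 10t - 6)
- (2t^3 - 6t^2 - 5t + 1)
Negate second polynomial: -2t^3 + 6t^2 + 5t - 1
Add: 2t^5 - 10t^4 - 8t^3 - 3t^2 - 5t - 7


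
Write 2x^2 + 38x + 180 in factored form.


Roots satisfy r1 + r2 = -b/a = -19 and r1*r2 = c/a = 90.
So r1 = -9, r2 = -10.
2x^2 + 38x + 180 = 2(x - r1)(x - r2) = 2(x + 9)(x + 10)


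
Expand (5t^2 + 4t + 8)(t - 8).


Distribute each term of the first polynomial:
  (5t^2)(t - 8) = 5t^3 - 40t^2
  (4t)(t - 8) = 4t^2 - 32t
  (8)(t - 8) = 8t - 64
Sum: 5t^3 - 36t^2 - 24t - 64


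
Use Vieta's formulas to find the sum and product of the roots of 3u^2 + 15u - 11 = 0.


For au^2+bu+c=0: sum = -b/a, product = c/a.
a=3, b=15, c=-11
Sum = -(15)/3 = -5
Product = (-11)/3 = -11/3


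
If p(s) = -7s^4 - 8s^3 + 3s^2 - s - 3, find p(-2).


Using direct substitution:
  -7 * (-2)^4 = -112
  -8 * (-2)^3 = 64
  3 * (-2)^2 = 12
  -1 * (-2)^1 = 2
  constant: -3
Sum = -112 + 64 + 12 + 2 - 3 = -37


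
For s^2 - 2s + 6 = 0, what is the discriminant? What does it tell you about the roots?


D = b^2 - 4ac = (-2)^2 - 4(1)(6) = 4 - 24 = -20
Since D < 0: two complex conjugate roots (no real roots)


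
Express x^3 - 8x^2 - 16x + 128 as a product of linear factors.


Try integer roots (divisors of 128). x=-4: p(-4)=0.
Divide out (x + 4): quotient is x^2 - 12x + 32.
Factor the quadratic: (x - 8)(x - 4)
Result: (x + 4)(x - 8)(x - 4)


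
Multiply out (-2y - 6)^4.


Expand (-2y - 6)^4 by repeated multiplication:
  (-2y - 6)^2 = 4y^2 + 24y + 36
  (-2y - 6)^3 = -8y^3 - 72y^2 - 216y - 216
= 16y^4 + 192y^3 + 864y^2 + 1728y + 1296


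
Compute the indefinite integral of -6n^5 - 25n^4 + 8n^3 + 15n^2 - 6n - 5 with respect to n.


Reverse power rule on each term:
  ∫ -6n^5 dn = -n^6
  ∫ -25n^4 dn = -5n^5
  ∫ 8n^3 dn = 2n^4
  ∫ 15n^2 dn = 5n^3
  ∫ -6n dn = -3n^2
  ∫ -5 dn = -5n
F(n) = -n^6 - 5n^5 + 2n^4 + 5n^3 - 3n^2 - 5n + C


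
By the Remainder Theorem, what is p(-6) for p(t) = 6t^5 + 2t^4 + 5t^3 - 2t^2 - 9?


By the Remainder Theorem, the remainder equals p(-6):
  6*(-6)^5 = -46656
  2*(-6)^4 = 2592
  5*(-6)^3 = -1080
  -2*(-6)^2 = -72
  0*(-6)^1 = 0
  constant: -9
Sum: -46656 + 2592 - 1080 - 72 + 0 - 9 = -45225


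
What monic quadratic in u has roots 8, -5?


p(u) = (u - 8)(u + 5)
Expand: u^2 - 3u - 40


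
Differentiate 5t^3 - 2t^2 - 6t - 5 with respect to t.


Apply the power rule term by term:
  d/dt(5t^3) = 15t^2
  d/dt(-2t^2) = -4t
  d/dt(-6t) = -6
  d/dt(-5) = 0
p'(t) = 15t^2 - 4t - 6


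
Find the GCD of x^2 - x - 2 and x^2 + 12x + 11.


Factor each:
  x^2 - x - 2 = (x + 1)(x - 2)
  x^2 + 12x + 11 = (x + 1)(x + 11)
Common monic factor: x + 1


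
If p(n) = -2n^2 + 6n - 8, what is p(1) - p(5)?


p(1) = -4
p(5) = -28
p(1) - p(5) = -4 + 28 = 24


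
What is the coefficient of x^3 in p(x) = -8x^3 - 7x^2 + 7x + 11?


Read off the coefficient of x^3: -8


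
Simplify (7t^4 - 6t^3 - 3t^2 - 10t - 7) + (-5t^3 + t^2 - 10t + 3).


Align terms by degree and add:
  7t^4 - 6t^3 - 3t^2 - 10t - 7
  -5t^3 + t^2 - 10t + 3
= 7t^4 - 11t^3 - 2t^2 - 20t - 4


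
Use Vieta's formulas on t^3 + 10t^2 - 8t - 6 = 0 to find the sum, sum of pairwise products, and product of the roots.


Monic cubic t^3+bt^2+ct+d=0: sum=-b, pairwise sum=c, product=-d.
b=10, c=-8, d=-6
r1+r2+r3 = -10
r1r2+r1r3+r2r3 = -8
r1r2r3 = 6


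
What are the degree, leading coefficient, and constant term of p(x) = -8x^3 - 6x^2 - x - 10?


Highest power of x is 3, with coefficient -8. Constant term is -10.
Degree = 3, leading coefficient = -8, constant term = -10
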